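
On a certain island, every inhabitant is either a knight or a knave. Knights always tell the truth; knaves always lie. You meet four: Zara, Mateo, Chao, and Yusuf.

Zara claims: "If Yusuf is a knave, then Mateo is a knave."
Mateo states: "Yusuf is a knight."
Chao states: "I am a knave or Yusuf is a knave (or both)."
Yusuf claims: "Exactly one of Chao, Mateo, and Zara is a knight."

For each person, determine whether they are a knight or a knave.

Consider Zara. Suppose Zara is a knave.
Then no assignment of the remaining roles makes every statement match its speaker's type — contradiction.
So Zara is a knight.
Consider Mateo. Suppose Mateo is a knight.
Then no assignment of the remaining roles makes every statement match its speaker's type — contradiction.
So Mateo is a knave.
Consider Chao. Suppose Chao is a knave.
Then Chao's own statement would have to be false, but it can't be — contradiction.
So Chao is a knight.
With that fixed, Yusuf's statement is false, so Yusuf is a knave.

Zara: knight, Mateo: knave, Chao: knight, Yusuf: knave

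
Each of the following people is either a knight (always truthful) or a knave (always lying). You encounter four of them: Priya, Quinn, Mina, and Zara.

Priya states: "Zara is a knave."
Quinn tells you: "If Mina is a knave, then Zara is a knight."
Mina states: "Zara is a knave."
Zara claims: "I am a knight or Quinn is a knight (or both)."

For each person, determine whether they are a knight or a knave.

Priya: knave, Quinn: knight, Mina: knave, Zara: knight

Consider Priya. Suppose Priya is a knight.
Then no assignment of the remaining roles makes every statement match its speaker's type — contradiction.
So Priya is a knave.
Consider Quinn. Suppose Quinn is a knave.
Then no assignment of the remaining roles makes every statement match its speaker's type — contradiction.
So Quinn is a knight.
With that fixed, Zara's statement is true, so Zara is a knight.
With that fixed, Mina's statement is false, so Mina is a knave.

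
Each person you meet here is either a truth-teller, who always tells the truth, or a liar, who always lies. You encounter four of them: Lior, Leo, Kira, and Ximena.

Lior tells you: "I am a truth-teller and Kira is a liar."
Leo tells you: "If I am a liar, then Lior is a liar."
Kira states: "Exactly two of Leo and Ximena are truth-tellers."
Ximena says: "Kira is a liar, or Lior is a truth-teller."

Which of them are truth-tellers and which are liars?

Lior: truth-teller, Leo: liar, Kira: liar, Ximena: truth-teller

Consider Lior. Suppose Lior is a liar.
Then no assignment of the remaining roles makes every statement match its speaker's type — contradiction.
So Lior is a truth-teller.
With that fixed, Ximena's statement is true, so Ximena is a truth-teller.
Consider Leo. Suppose Leo is a truth-teller.
Then no assignment of the remaining roles makes every statement match its speaker's type — contradiction.
So Leo is a liar.
With that fixed, Kira's statement is false, so Kira is a liar.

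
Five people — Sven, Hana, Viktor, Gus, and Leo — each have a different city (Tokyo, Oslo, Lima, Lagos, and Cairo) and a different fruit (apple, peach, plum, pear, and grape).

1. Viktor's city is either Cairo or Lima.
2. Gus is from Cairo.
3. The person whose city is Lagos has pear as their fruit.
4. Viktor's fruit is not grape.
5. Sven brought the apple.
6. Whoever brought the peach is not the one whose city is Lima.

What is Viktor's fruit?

With clues 1–3, pear is impossible for Viktor's fruit.
With clues 1–4, grape is impossible for Viktor's fruit.
With clues 1–5, apple is impossible for Viktor's fruit.
With clues 1–6, peach is impossible for Viktor's fruit.
That leaves plum.

plum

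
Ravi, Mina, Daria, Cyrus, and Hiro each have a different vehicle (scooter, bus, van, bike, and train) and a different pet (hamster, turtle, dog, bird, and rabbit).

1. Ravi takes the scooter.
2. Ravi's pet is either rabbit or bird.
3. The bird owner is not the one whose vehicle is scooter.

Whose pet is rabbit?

Ravi

With clues 1–3, Cyrus, Daria, Hiro, and Mina are impossible for the one with pet rabbit.
That leaves Ravi.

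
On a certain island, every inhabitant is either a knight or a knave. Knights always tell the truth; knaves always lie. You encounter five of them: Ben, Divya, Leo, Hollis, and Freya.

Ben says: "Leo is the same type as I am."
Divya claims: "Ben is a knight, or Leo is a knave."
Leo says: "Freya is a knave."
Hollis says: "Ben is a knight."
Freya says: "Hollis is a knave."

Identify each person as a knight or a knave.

Consider Ben. Suppose Ben is a knave.
Then no assignment of the remaining roles makes every statement match its speaker's type — contradiction.
So Ben is a knight.
With that fixed, Divya's statement is true, so Divya is a knight.
With that fixed, Hollis's statement is true, so Hollis is a knight.
With that fixed, Freya's statement is false, so Freya is a knave.
With that fixed, Leo's statement is true, so Leo is a knight.

Ben: knight, Divya: knight, Leo: knight, Hollis: knight, Freya: knave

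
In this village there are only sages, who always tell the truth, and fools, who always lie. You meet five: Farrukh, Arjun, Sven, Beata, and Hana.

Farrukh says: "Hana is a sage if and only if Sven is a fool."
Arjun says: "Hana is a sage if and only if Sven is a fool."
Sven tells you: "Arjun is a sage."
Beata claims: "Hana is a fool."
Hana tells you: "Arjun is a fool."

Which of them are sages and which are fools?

Consider Farrukh. Suppose Farrukh is a fool.
Then no assignment of the remaining roles makes every statement match its speaker's type — contradiction.
So Farrukh is a sage.
Consider Arjun. Suppose Arjun is a fool.
Then no assignment of the remaining roles makes every statement match its speaker's type — contradiction.
So Arjun is a sage.
With that fixed, Sven's statement is true, so Sven is a sage.
With that fixed, Hana's statement is false, so Hana is a fool.
With that fixed, Beata's statement is true, so Beata is a sage.

Farrukh: sage, Arjun: sage, Sven: sage, Beata: sage, Hana: fool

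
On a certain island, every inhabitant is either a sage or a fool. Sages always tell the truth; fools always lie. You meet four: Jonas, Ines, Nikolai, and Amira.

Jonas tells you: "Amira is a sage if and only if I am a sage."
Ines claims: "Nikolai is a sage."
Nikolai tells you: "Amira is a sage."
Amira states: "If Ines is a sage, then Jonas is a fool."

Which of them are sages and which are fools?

Consider Jonas. Suppose Jonas is a sage.
Then no assignment of the remaining roles makes every statement match its speaker's type — contradiction.
So Jonas is a fool.
With that fixed, Amira's statement is true, so Amira is a sage.
With that fixed, Nikolai's statement is true, so Nikolai is a sage.
With that fixed, Ines's statement is true, so Ines is a sage.

Jonas: fool, Ines: sage, Nikolai: sage, Amira: sage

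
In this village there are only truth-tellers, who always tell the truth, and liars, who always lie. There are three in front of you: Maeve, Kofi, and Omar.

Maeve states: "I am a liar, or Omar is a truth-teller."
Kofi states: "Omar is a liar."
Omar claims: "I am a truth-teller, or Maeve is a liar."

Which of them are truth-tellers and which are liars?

Maeve: truth-teller, Kofi: liar, Omar: truth-teller

Consider Maeve. Suppose Maeve is a liar.
Then Maeve's own statement would have to be false, but it can't be — contradiction.
So Maeve is a truth-teller.
Consider Kofi. Suppose Kofi is a truth-teller.
Then no assignment of the remaining roles makes every statement match its speaker's type — contradiction.
So Kofi is a liar.
Consider Omar. Suppose Omar is a liar.
Then Maeve's statement comes out false, contradicting Maeve being a truth-teller.
So Omar is a truth-teller.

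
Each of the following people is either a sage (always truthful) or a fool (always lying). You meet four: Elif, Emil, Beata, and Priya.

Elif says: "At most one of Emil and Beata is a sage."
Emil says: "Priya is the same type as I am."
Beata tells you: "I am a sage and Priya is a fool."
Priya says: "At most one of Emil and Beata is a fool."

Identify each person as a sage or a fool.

Consider Elif. Suppose Elif is a fool.
Then no assignment of the remaining roles makes every statement match its speaker's type — contradiction.
So Elif is a sage.
Consider Emil. Suppose Emil is a fool.
Then no assignment of the remaining roles makes every statement match its speaker's type — contradiction.
So Emil is a sage.
With that fixed, Priya's statement is true, so Priya is a sage.
With that fixed, Beata's statement is false, so Beata is a fool.

Elif: sage, Emil: sage, Beata: fool, Priya: sage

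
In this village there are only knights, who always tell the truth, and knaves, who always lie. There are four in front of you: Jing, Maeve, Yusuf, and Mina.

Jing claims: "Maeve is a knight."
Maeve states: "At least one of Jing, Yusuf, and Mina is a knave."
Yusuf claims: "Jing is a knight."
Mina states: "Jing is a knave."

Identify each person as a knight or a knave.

Consider Jing. Suppose Jing is a knave.
Then no assignment of the remaining roles makes every statement match its speaker's type — contradiction.
So Jing is a knight.
With that fixed, Yusuf's statement is true, so Yusuf is a knight.
With that fixed, Mina's statement is false, so Mina is a knave.
With that fixed, Maeve's statement is true, so Maeve is a knight.

Jing: knight, Maeve: knight, Yusuf: knight, Mina: knave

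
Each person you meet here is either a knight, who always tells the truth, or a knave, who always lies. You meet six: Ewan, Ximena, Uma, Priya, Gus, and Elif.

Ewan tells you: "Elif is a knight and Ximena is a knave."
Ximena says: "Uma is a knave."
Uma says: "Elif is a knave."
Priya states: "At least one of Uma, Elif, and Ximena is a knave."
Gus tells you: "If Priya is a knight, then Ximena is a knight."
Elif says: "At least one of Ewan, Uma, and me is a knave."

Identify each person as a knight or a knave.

Ewan: knave, Ximena: knight, Uma: knave, Priya: knight, Gus: knight, Elif: knight

Consider Ewan. Suppose Ewan is a knight.
Then no assignment of the remaining roles makes every statement match its speaker's type — contradiction.
So Ewan is a knave.
With that fixed, Elif's statement is true, so Elif is a knight.
With that fixed, Uma's statement is false, so Uma is a knave.
With that fixed, Priya's statement is true, so Priya is a knight.
With that fixed, Ximena's statement is true, so Ximena is a knight.
With that fixed, Gus's statement is true, so Gus is a knight.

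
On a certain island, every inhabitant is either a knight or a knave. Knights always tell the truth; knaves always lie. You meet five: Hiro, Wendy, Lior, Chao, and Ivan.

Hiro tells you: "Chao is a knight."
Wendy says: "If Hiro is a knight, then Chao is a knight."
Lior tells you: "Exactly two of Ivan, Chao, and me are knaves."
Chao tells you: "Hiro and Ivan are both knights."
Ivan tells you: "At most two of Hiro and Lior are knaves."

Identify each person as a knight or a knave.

Regardless of anyone's role, Ivan's statement is true, so Ivan is a knight.
Consider Hiro. Suppose Hiro is a knave.
Then no assignment of the remaining roles makes every statement match its speaker's type — contradiction.
So Hiro is a knight.
With that fixed, Chao's statement is true, so Chao is a knight.
With that fixed, Wendy's statement is true, so Wendy is a knight.
With that fixed, Lior's statement is false, so Lior is a knave.

Hiro: knight, Wendy: knight, Lior: knave, Chao: knight, Ivan: knight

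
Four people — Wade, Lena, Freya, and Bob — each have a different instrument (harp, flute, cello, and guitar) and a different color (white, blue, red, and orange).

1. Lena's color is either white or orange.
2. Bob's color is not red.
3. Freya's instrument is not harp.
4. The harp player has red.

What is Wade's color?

With clues 1–4, blue, orange, and white are impossible for Wade's color.
That leaves red.

red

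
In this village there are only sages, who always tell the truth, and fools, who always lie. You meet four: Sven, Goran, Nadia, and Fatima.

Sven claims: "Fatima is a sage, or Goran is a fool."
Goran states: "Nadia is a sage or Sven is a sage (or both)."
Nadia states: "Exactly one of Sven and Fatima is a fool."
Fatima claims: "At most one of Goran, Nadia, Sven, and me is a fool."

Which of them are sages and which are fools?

Consider Sven. Suppose Sven is a fool.
Then no assignment of the remaining roles makes every statement match its speaker's type — contradiction.
So Sven is a sage.
With that fixed, Goran's statement is true, so Goran is a sage.
Consider Nadia. Suppose Nadia is a sage.
Then no assignment of the remaining roles makes every statement match its speaker's type — contradiction.
So Nadia is a fool.
Consider Fatima. Suppose Fatima is a fool.
Then Sven's statement comes out false, contradicting Sven being a sage.
So Fatima is a sage.

Sven: sage, Goran: sage, Nadia: fool, Fatima: sage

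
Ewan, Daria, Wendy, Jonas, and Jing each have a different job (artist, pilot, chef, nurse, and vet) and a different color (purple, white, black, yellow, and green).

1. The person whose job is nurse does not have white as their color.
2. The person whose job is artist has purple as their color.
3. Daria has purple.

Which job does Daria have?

artist

With clues 1–3, chef, nurse, pilot, and vet are impossible for Daria's job.
That leaves artist.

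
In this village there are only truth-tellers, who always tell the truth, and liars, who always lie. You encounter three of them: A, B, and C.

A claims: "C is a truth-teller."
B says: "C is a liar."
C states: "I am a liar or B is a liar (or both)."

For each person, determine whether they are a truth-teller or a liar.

Consider A. Suppose A is a liar.
Then no assignment of the remaining roles makes every statement match its speaker's type — contradiction.
So A is a truth-teller.
Consider B. Suppose B is a truth-teller.
Then whichever role C has, C's statement has the wrong truth value — contradiction.
So B is a liar.
With that fixed, C's statement is true, so C is a truth-teller.

A: truth-teller, B: liar, C: truth-teller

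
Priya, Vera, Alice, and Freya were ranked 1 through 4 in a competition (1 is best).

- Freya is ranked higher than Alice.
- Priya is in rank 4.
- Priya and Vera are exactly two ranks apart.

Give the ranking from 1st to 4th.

From clue 1: Alice is in {2,3,4}.
From clues 1–2: Priya → rank 4.
From clues 1–3: Freya → rank 1, Vera → rank 2, Alice → rank 3.

Freya, Vera, Alice, Priya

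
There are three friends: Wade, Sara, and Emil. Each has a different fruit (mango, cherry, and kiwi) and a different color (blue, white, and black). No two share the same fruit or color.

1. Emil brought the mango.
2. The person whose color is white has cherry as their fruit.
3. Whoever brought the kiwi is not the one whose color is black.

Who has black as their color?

With clues 1–3, Sara and Wade are impossible for the one with color black.
That leaves Emil.

Emil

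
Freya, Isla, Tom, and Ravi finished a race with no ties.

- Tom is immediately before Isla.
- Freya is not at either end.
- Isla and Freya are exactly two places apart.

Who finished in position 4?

With clue 1, Tom is ruled out for place 4.
With clues 1–2, Freya is ruled out for place 4.
With clues 1–3, Ravi is ruled out for place 4.
So place 4 is Isla.

Isla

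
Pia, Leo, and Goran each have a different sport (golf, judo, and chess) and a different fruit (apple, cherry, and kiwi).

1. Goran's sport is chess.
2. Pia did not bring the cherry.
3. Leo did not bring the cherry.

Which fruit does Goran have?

cherry

With clues 1–3, apple and kiwi are impossible for Goran's fruit.
That leaves cherry.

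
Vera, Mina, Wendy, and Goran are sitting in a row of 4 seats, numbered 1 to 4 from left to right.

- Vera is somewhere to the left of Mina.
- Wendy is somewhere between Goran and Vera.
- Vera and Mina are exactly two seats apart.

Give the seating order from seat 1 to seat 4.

Vera, Wendy, Mina, Goran

From clue 1: Vera is in {1,2,3}.
From clues 1–2: Vera is in {1,3}.
From clues 1–3: Vera → seat 1, Wendy → seat 2, Mina → seat 3, Goran → seat 4.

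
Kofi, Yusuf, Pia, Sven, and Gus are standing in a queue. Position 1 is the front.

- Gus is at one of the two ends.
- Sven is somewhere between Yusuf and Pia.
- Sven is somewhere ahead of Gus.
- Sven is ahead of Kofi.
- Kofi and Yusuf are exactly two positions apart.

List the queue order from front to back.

Yusuf, Sven, Kofi, Pia, Gus

From clue 1: Gus is in {1,5}.
From clues 1–3: Gus → position 5.
From clues 1–4: Sven → position 2.
From clues 1–5: Yusuf → position 1, Kofi → position 3, Pia → position 4.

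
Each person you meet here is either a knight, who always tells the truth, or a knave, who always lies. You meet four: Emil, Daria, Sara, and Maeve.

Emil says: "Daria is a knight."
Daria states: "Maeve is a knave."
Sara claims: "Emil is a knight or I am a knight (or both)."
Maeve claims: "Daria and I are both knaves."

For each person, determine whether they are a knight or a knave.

Consider Emil. Suppose Emil is a knave.
Then no assignment of the remaining roles makes every statement match its speaker's type — contradiction.
So Emil is a knight.
With that fixed, Sara's statement is true, so Sara is a knight.
Consider Daria. Suppose Daria is a knave.
Then Emil's statement comes out false, contradicting Emil being a knight.
So Daria is a knight.
With that fixed, Maeve's statement is false, so Maeve is a knave.

Emil: knight, Daria: knight, Sara: knight, Maeve: knave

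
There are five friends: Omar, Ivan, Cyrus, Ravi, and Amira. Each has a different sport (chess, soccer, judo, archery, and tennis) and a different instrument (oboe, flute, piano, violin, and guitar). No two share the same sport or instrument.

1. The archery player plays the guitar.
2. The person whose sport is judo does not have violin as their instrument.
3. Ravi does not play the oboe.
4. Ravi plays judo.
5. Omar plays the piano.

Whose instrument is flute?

With clues 1–5, Amira, Cyrus, Ivan, and Omar are impossible for the one with instrument flute.
That leaves Ravi.

Ravi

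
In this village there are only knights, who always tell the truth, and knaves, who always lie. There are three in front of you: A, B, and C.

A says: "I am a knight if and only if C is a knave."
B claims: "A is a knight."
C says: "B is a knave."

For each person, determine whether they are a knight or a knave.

Consider A. Suppose A is a knave.
Then no assignment of the remaining roles makes every statement match its speaker's type — contradiction.
So A is a knight.
With that fixed, B's statement is true, so B is a knight.
With that fixed, C's statement is false, so C is a knave.

A: knight, B: knight, C: knave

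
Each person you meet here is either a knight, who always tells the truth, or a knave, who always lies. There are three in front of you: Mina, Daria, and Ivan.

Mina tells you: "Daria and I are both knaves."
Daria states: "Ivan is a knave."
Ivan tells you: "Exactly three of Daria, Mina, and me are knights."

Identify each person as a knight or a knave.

Consider Mina. Suppose Mina is a knight.
Then Mina's own statement would have to be true, but it can't be — contradiction.
So Mina is a knave.
With that fixed, Ivan's statement is false, so Ivan is a knave.
With that fixed, Daria's statement is true, so Daria is a knight.

Mina: knave, Daria: knight, Ivan: knave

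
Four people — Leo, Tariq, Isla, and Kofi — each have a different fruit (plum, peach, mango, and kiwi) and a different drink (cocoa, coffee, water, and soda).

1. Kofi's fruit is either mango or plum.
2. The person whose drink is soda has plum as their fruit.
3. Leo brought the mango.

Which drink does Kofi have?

With clues 1–3, cocoa, coffee, and water are impossible for Kofi's drink.
That leaves soda.

soda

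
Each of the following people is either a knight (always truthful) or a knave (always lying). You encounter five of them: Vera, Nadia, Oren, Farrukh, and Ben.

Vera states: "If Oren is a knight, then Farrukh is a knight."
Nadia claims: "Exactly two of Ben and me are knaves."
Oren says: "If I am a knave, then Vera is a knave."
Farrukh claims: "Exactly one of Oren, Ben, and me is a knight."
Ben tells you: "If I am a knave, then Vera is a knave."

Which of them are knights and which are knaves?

Vera: knave, Nadia: knave, Oren: knight, Farrukh: knave, Ben: knight

Consider Vera. Suppose Vera is a knight.
Then no assignment of the remaining roles makes every statement match its speaker's type — contradiction.
So Vera is a knave.
With that fixed, Oren's statement is true, so Oren is a knight.
With that fixed, Ben's statement is true, so Ben is a knight.
With that fixed, Nadia's statement is false, so Nadia is a knave.
With that fixed, Farrukh's statement is false, so Farrukh is a knave.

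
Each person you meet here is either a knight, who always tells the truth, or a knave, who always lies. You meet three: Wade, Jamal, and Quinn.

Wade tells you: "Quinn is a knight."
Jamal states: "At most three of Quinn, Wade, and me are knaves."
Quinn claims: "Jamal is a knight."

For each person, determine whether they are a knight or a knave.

Wade: knight, Jamal: knight, Quinn: knight

Regardless of anyone's role, Jamal's statement is true, so Jamal is a knight.
With that fixed, Quinn's statement is true, so Quinn is a knight.
With that fixed, Wade's statement is true, so Wade is a knight.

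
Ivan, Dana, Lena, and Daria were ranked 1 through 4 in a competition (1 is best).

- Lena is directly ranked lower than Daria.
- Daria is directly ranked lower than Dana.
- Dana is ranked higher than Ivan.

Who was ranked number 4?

With clue 1, Daria is ruled out for rank 4.
With clues 1–2, Dana is ruled out for rank 4.
With clues 1–3, Lena is ruled out for rank 4.
So rank 4 is Ivan.

Ivan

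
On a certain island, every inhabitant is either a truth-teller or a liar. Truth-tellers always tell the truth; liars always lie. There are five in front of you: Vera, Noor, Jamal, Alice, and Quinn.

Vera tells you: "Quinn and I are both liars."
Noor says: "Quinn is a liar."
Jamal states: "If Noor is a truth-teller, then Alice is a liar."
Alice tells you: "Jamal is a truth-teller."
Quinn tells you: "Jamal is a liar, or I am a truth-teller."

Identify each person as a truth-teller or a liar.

Consider Vera. Suppose Vera is a truth-teller.
Then Vera's own statement would have to be true, but it can't be — contradiction.
So Vera is a liar.
Consider Noor. Suppose Noor is a truth-teller.
Then no assignment of the remaining roles makes every statement match its speaker's type — contradiction.
So Noor is a liar.
With that fixed, Jamal's statement is true, so Jamal is a truth-teller.
With that fixed, Alice's statement is true, so Alice is a truth-teller.
Consider Quinn. Suppose Quinn is a liar.
Then Vera's statement comes out true, contradicting Vera being a liar.
So Quinn is a truth-teller.

Vera: liar, Noor: liar, Jamal: truth-teller, Alice: truth-teller, Quinn: truth-teller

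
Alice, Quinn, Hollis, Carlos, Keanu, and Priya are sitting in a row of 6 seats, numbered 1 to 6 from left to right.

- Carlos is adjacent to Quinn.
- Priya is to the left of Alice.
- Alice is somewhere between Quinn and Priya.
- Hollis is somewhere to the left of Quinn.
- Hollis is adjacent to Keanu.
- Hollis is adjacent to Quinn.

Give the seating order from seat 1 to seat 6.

Priya, Alice, Keanu, Hollis, Quinn, Carlos

From clues 1–2: Alice is in {2,3,4,5,6}.
From clues 1–3: Alice is in {2,3,4}.
From clues 1–5: Alice is in {2,4}.
From clues 1–6: Priya → seat 1, Alice → seat 2, Keanu → seat 3, Hollis → seat 4, Quinn → seat 5, Carlos → seat 6.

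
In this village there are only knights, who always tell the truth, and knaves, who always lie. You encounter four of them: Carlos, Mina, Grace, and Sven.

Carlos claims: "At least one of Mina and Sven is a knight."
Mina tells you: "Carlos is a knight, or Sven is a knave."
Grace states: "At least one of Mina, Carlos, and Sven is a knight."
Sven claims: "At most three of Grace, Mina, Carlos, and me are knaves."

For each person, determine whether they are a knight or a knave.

Carlos: knight, Mina: knight, Grace: knight, Sven: knight

Consider Carlos. Suppose Carlos is a knave.
Then no assignment of the remaining roles makes every statement match its speaker's type — contradiction.
So Carlos is a knight.
With that fixed, Mina's statement is true, so Mina is a knight.
With that fixed, Grace's statement is true, so Grace is a knight.
With that fixed, Sven's statement is true, so Sven is a knight.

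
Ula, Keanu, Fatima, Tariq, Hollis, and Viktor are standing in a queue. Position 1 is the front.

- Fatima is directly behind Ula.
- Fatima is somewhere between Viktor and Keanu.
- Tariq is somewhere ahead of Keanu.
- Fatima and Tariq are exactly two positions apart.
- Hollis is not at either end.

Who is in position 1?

Viktor

With clue 1, Fatima is ruled out for position 1.
With clues 1–2, Ula is ruled out for position 1.
With clues 1–3, Keanu is ruled out for position 1.
With clues 1–4, Tariq is ruled out for position 1.
With clues 1–5, Hollis is ruled out for position 1.
So position 1 is Viktor.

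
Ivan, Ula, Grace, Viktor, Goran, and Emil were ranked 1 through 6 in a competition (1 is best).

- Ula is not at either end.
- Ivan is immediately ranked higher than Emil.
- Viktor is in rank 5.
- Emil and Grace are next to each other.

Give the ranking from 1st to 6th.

From clue 1: Ula is in {2,3,4,5}.
From clues 1–3: Viktor → rank 5.
From clues 1–4: Ivan → rank 1, Emil → rank 2, Grace → rank 3, Ula → rank 4, Goran → rank 6.

Ivan, Emil, Grace, Ula, Viktor, Goran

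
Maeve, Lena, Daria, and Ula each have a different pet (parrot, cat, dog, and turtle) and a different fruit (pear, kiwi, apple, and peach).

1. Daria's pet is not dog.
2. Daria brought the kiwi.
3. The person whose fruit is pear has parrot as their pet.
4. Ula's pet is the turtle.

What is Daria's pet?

cat

Clue 1 rules out dog for Daria's pet.
With clues 1–3, parrot is impossible for Daria's pet.
With clues 1–4, turtle is impossible for Daria's pet.
That leaves cat.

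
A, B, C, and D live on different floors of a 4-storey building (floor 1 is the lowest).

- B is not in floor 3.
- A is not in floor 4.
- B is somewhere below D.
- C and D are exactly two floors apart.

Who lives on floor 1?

B

With clues 1–3, D is ruled out for floor 1.
With clues 1–4, A and C are ruled out for floor 1.
So floor 1 is B.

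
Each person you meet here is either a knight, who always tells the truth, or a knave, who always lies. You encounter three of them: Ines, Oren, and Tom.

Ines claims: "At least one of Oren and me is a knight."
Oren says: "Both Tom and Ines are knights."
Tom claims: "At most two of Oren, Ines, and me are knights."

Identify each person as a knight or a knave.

Ines: knave, Oren: knave, Tom: knight

Consider Ines. Suppose Ines is a knight.
Then no assignment of the remaining roles makes every statement match its speaker's type — contradiction.
So Ines is a knave.
With that fixed, Oren's statement is false, so Oren is a knave.
With that fixed, Tom's statement is true, so Tom is a knight.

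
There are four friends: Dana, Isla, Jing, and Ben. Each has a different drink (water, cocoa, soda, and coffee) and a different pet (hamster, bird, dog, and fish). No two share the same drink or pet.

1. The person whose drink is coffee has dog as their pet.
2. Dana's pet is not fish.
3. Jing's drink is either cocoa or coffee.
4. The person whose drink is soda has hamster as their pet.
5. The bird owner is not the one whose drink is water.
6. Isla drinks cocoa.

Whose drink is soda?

With clues 1–3, Jing is impossible for the one with drink soda.
With clues 1–6, Ben and Isla are impossible for the one with drink soda.
That leaves Dana.

Dana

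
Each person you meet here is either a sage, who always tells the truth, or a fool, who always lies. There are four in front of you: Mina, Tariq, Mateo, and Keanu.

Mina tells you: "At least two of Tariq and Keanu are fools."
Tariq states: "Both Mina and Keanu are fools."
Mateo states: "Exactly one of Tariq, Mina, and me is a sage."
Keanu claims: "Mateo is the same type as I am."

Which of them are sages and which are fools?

Mina: fool, Tariq: fool, Mateo: sage, Keanu: sage

Consider Mina. Suppose Mina is a sage.
Then no assignment of the remaining roles makes every statement match its speaker's type — contradiction.
So Mina is a fool.
Consider Tariq. Suppose Tariq is a sage.
Then whichever role Mateo has, Mateo's statement has the wrong truth value — contradiction.
So Tariq is a fool.
Consider Mateo. Suppose Mateo is a fool.
Then whichever role Keanu has, Keanu's statement has the wrong truth value — contradiction.
So Mateo is a sage.
Consider Keanu. Suppose Keanu is a fool.
Then Mina's statement comes out true, contradicting Mina being a fool.
So Keanu is a sage.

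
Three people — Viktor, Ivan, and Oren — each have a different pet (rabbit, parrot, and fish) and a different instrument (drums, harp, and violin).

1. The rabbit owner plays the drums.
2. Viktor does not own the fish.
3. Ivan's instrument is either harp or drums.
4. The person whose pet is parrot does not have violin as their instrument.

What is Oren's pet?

With clues 1–4, parrot and rabbit are impossible for Oren's pet.
That leaves fish.

fish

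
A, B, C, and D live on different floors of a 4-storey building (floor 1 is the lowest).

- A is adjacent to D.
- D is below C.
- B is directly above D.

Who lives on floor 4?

C

With clues 1–2, A and D are ruled out for floor 4.
With clues 1–3, B is ruled out for floor 4.
So floor 4 is C.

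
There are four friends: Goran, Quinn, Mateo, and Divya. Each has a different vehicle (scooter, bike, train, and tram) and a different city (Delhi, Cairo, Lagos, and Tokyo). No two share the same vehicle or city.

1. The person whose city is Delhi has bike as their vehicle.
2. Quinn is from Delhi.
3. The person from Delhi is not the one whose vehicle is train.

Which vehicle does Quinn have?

With clues 1–2, scooter, train, and tram are impossible for Quinn's vehicle.
That leaves bike.

bike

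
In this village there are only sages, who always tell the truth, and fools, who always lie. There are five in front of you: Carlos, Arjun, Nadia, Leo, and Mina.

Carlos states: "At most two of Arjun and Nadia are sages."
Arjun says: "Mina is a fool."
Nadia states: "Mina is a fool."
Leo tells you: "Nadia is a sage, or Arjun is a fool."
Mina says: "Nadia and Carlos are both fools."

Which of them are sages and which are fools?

Carlos: sage, Arjun: sage, Nadia: sage, Leo: sage, Mina: fool

Regardless of anyone's role, Carlos's statement is true, so Carlos is a sage.
With that fixed, Mina's statement is false, so Mina is a fool.
With that fixed, Arjun's statement is true, so Arjun is a sage.
With that fixed, Nadia's statement is true, so Nadia is a sage.
With that fixed, Leo's statement is true, so Leo is a sage.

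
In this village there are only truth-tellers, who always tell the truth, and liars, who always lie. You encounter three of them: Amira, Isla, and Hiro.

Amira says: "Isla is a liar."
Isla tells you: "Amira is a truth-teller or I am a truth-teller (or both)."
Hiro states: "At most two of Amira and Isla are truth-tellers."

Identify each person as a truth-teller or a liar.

Regardless of anyone's role, Hiro's statement is true, so Hiro is a truth-teller.
Consider Amira. Suppose Amira is a truth-teller.
Then no assignment of the remaining roles makes every statement match its speaker's type — contradiction.
So Amira is a liar.
Consider Isla. Suppose Isla is a liar.
Then Amira's statement comes out true, contradicting Amira being a liar.
So Isla is a truth-teller.

Amira: liar, Isla: truth-teller, Hiro: truth-teller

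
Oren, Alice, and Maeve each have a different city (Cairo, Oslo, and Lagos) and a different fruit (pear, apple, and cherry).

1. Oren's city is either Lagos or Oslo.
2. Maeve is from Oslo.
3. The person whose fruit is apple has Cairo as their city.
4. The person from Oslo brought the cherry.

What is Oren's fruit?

With clues 1–3, apple is impossible for Oren's fruit.
With clues 1–4, cherry is impossible for Oren's fruit.
That leaves pear.

pear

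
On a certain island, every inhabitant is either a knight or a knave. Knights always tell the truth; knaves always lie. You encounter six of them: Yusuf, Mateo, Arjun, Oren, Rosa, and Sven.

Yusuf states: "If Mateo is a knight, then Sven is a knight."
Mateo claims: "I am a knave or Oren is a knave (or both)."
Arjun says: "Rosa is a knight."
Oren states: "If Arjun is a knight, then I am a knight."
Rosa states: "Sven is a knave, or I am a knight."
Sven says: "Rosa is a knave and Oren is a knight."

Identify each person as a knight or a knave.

Consider Yusuf. Suppose Yusuf is a knight.
Then no assignment of the remaining roles makes every statement match its speaker's type — contradiction.
So Yusuf is a knave.
Consider Mateo. Suppose Mateo is a knave.
Then Yusuf's statement comes out true, contradicting Yusuf being a knave.
So Mateo is a knight.
Consider Arjun. Suppose Arjun is a knave.
Then no assignment of the remaining roles makes every statement match its speaker's type — contradiction.
So Arjun is a knight.
Consider Oren. Suppose Oren is a knight.
Then Mateo's statement comes out false, contradicting Mateo being a knight.
So Oren is a knave.
With that fixed, Sven's statement is false, so Sven is a knave.
With that fixed, Rosa's statement is true, so Rosa is a knight.

Yusuf: knave, Mateo: knight, Arjun: knight, Oren: knave, Rosa: knight, Sven: knave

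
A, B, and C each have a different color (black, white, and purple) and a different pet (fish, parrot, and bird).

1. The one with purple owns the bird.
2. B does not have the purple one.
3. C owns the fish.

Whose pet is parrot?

B

With clues 1–3, A and C are impossible for the one with pet parrot.
That leaves B.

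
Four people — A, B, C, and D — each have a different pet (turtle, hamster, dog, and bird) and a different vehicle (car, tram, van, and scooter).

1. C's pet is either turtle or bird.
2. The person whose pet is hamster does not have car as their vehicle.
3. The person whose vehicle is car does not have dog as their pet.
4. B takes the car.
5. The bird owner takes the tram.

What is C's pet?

bird

Clue 1 rules out dog and hamster for C's pet.
With clues 1–5, turtle is impossible for C's pet.
That leaves bird.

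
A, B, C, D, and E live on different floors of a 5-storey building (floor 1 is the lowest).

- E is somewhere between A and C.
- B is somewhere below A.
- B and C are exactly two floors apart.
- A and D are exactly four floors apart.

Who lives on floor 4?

B

With clues 1–3, C is ruled out for floor 4.
With clues 1–4, A, D, and E are ruled out for floor 4.
So floor 4 is B.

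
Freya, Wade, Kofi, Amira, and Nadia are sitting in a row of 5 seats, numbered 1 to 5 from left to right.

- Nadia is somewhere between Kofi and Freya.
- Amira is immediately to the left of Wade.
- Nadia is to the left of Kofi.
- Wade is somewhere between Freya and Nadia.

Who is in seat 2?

With clues 1–2, Freya and Kofi are ruled out for seat 2.
With clues 1–4, Nadia and Wade are ruled out for seat 2.
So seat 2 is Amira.

Amira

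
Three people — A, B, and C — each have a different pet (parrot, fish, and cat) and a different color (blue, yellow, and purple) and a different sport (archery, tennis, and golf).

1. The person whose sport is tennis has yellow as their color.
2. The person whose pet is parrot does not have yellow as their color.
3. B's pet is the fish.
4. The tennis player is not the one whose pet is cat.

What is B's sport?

With clues 1–4, archery and golf are impossible for B's sport.
That leaves tennis.

tennis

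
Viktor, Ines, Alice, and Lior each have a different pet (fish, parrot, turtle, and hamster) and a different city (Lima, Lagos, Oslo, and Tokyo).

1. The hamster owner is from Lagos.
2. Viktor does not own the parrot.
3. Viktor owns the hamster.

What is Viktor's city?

Lagos

With clues 1–3, Lima, Oslo, and Tokyo are impossible for Viktor's city.
That leaves Lagos.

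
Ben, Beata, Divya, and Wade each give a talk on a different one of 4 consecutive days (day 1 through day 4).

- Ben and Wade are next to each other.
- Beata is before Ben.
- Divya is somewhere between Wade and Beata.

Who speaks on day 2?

Divya

With clues 1–3, Beata, Ben, and Wade are ruled out for day 2.
So day 2 is Divya.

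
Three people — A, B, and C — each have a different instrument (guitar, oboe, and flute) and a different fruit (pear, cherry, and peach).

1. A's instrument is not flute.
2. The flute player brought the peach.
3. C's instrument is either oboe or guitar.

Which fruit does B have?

peach

With clues 1–3, cherry and pear are impossible for B's fruit.
That leaves peach.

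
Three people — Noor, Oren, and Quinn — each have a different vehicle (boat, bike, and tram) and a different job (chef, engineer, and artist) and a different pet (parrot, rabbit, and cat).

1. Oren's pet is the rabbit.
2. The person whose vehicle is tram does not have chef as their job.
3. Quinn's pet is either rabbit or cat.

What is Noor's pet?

Clue 1 rules out rabbit for Noor's pet.
With clues 1–3, cat is impossible for Noor's pet.
That leaves parrot.

parrot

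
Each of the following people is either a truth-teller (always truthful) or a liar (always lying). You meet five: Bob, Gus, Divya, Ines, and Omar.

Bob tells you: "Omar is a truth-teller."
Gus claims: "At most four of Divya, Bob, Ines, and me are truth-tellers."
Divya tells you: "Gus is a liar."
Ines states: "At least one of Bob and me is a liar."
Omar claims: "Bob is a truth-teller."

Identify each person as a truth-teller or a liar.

Regardless of anyone's role, Gus's statement is true, so Gus is a truth-teller.
With that fixed, Divya's statement is false, so Divya is a liar.
Consider Bob. Suppose Bob is a truth-teller.
Then whichever role Ines has, Ines's statement has the wrong truth value — contradiction.
So Bob is a liar.
With that fixed, Ines's statement is true, so Ines is a truth-teller.
With that fixed, Omar's statement is false, so Omar is a liar.

Bob: liar, Gus: truth-teller, Divya: liar, Ines: truth-teller, Omar: liar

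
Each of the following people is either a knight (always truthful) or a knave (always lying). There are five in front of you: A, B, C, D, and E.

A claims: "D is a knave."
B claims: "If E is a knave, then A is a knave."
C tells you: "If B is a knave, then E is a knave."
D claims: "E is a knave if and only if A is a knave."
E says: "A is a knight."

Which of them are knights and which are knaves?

A: knave, B: knight, C: knight, D: knight, E: knave

Consider A. Suppose A is a knight.
Then no assignment of the remaining roles makes every statement match its speaker's type — contradiction.
So A is a knave.
With that fixed, B's statement is true, so B is a knight.
With that fixed, C's statement is true, so C is a knight.
With that fixed, E's statement is false, so E is a knave.
With that fixed, D's statement is true, so D is a knight.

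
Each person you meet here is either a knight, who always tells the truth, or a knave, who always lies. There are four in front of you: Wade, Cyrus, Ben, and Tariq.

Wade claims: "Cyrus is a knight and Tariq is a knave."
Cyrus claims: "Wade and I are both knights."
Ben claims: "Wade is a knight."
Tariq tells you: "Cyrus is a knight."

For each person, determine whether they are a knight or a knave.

Wade: knave, Cyrus: knave, Ben: knave, Tariq: knave

Consider Wade. Suppose Wade is a knight.
Then no assignment of the remaining roles makes every statement match its speaker's type — contradiction.
So Wade is a knave.
With that fixed, Cyrus's statement is false, so Cyrus is a knave.
With that fixed, Ben's statement is false, so Ben is a knave.
With that fixed, Tariq's statement is false, so Tariq is a knave.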